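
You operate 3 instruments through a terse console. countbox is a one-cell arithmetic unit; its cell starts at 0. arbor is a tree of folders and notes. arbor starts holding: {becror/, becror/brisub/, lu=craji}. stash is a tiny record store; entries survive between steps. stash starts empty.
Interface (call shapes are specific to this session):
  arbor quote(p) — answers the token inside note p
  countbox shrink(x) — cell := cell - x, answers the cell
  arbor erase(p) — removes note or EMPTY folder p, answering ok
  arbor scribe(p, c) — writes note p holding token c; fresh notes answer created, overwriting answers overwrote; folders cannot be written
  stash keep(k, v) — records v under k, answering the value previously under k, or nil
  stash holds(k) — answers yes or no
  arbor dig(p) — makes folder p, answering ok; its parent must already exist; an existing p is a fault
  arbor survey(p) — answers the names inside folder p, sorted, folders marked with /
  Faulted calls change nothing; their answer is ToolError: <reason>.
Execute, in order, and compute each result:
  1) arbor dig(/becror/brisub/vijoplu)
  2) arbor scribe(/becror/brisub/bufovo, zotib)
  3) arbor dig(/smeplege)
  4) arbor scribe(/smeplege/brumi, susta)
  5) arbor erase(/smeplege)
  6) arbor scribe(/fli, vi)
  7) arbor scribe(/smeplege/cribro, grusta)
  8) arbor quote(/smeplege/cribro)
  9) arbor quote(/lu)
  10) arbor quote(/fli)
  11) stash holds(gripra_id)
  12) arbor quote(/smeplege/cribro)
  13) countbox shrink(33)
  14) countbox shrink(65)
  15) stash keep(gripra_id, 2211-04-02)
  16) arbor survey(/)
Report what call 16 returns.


Do: arbor dig[p='/becror/brisub/vijoplu']
See: ok
Do: arbor scribe[p='/becror/brisub/bufovo'; c='zotib']
See: created
Do: arbor dig[p='/smeplege']
See: ok
Do: arbor scribe[p='/smeplege/brumi'; c='susta']
See: created
Do: arbor erase[p='/smeplege']
See: ToolError: not empty
Do: arbor scribe[p='/fli'; c='vi']
See: created
Do: arbor scribe[p='/smeplege/cribro'; c='grusta']
See: created
Do: arbor quote[p='/smeplege/cribro']
See: grusta
Do: arbor quote[p='/lu']
See: craji
Do: arbor quote[p='/fli']
See: vi
Do: stash holds[k='gripra_id']
See: no
Do: arbor quote[p='/smeplege/cribro']
See: grusta
Do: countbox shrink[x='33']
See: -33
Do: countbox shrink[x='65']
See: -98
Do: stash keep[k='gripra_id'; v='2211-04-02']
See: nil
Do: arbor survey[p='/']
See: [becror/, fli, lu, smeplege/]

Answer: [becror/, fli, lu, smeplege/]


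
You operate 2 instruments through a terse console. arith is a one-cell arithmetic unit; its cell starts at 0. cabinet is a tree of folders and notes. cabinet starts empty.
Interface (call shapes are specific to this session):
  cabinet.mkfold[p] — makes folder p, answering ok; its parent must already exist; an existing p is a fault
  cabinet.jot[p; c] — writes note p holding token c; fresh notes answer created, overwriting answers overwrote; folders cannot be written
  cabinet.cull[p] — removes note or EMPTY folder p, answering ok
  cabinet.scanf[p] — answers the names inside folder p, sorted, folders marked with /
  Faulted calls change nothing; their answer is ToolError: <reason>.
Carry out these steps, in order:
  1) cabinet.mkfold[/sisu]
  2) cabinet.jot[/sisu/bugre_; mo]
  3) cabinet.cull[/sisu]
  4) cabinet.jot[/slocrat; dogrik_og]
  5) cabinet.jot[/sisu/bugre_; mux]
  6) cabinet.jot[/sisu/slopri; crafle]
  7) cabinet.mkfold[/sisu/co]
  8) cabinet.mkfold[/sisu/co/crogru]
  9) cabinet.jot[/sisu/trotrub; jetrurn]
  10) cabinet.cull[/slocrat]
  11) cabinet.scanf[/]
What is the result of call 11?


>>> cabinet.mkfold p='/sisu'
= ok
>>> cabinet.jot p='/sisu/bugre_' c='mo'
= created
>>> cabinet.cull p='/sisu'
= ToolError: not empty
>>> cabinet.jot p='/slocrat' c='dogrik_og'
= created
>>> cabinet.jot p='/sisu/bugre_' c='mux'
= overwrote
>>> cabinet.jot p='/sisu/slopri' c='crafle'
= created
>>> cabinet.mkfold p='/sisu/co'
= ok
>>> cabinet.mkfold p='/sisu/co/crogru'
= ok
>>> cabinet.jot p='/sisu/trotrub' c='jetrurn'
= created
>>> cabinet.cull p='/slocrat'
= ok
>>> cabinet.scanf p='/'
= [sisu/]

Answer: [sisu/]


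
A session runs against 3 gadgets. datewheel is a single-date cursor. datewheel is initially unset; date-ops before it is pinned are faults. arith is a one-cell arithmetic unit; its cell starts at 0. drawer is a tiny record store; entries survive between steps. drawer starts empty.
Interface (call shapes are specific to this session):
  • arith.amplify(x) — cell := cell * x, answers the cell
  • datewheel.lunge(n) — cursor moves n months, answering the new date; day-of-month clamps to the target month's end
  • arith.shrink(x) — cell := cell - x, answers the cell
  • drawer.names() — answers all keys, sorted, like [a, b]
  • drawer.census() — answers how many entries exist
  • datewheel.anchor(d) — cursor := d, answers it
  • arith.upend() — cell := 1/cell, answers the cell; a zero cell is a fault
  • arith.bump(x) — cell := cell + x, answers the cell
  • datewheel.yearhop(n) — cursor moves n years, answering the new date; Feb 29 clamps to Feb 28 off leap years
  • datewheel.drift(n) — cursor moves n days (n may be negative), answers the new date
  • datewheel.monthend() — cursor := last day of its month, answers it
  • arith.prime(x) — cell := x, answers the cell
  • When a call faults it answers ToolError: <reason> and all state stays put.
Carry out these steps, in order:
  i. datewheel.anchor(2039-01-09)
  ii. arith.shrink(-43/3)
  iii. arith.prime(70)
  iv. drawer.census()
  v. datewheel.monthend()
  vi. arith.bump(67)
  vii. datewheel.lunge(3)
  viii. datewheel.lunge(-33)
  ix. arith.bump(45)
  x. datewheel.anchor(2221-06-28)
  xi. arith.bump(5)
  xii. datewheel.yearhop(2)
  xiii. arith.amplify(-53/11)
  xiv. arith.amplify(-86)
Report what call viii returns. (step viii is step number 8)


Answer: 2036-07-30

Derivation:
! anchor(2039-01-09) ~> 2039-01-09
! shrink(-43/3) ~> 43/3
! prime(70) ~> 70
! census() ~> 0
! monthend() ~> 2039-01-31
! bump(67) ~> 137
! lunge(3) ~> 2039-04-30
! lunge(-33) ~> 2036-07-30
! bump(45) ~> 182
! anchor(2221-06-28) ~> 2221-06-28
! bump(5) ~> 187
! yearhop(2) ~> 2223-06-28
! amplify(-53/11) ~> -901
! amplify(-86) ~> 77486


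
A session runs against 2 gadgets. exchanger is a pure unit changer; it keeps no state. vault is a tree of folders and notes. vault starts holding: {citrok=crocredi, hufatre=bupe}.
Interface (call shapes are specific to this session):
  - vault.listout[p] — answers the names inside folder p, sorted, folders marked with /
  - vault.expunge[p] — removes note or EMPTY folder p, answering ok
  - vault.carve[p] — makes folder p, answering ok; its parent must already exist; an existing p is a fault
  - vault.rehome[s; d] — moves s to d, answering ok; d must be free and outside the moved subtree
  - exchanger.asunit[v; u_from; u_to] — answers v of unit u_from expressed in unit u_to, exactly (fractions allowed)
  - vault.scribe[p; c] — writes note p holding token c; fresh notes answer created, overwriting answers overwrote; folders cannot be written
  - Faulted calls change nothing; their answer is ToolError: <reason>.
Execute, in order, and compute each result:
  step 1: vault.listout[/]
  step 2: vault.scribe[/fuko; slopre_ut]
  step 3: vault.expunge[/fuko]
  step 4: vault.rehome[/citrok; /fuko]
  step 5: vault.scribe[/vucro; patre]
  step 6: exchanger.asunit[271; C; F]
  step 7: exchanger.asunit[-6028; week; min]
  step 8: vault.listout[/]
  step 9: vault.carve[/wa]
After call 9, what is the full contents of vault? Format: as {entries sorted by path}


% vault.listout p='/'
[out] [citrok, hufatre]
% vault.scribe p='/fuko' c='slopre_ut'
[out] created
% vault.expunge p='/fuko'
[out] ok
% vault.rehome s='/citrok' d='/fuko'
[out] ok
% vault.scribe p='/vucro' c='patre'
[out] created
% exchanger.asunit v='271' u_from='C' u_to='F'
[out] 2599/5
% exchanger.asunit v='-6028' u_from='week' u_to='min'
[out] -60762240
% vault.listout p='/'
[out] [fuko, hufatre, vucro]
% vault.carve p='/wa'
[out] ok

Answer: {fuko=crocredi, hufatre=bupe, vucro=patre, wa/}


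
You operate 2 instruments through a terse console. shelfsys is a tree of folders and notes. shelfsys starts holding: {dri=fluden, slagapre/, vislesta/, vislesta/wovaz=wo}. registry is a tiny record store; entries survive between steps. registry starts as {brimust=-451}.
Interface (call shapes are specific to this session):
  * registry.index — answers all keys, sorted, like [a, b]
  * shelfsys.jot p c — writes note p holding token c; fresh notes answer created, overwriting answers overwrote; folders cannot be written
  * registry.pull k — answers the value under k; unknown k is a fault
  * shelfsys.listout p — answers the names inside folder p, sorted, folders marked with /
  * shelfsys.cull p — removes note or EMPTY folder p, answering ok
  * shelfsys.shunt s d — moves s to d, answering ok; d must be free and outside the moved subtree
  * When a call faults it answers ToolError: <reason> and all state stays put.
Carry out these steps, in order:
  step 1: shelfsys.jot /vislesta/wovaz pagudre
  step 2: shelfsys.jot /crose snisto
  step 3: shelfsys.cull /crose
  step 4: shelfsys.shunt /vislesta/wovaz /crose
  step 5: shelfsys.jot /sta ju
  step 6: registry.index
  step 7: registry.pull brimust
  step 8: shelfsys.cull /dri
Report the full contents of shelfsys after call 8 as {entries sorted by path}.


Answer: {crose=pagudre, slagapre/, sta=ju, vislesta/}

Derivation:
CALL shelfsys.jot[p: /vislesta/wovaz; c: pagudre]
RET  overwrote
CALL shelfsys.jot[p: /crose; c: snisto]
RET  created
CALL shelfsys.cull[p: /crose]
RET  ok
CALL shelfsys.shunt[s: /vislesta/wovaz; d: /crose]
RET  ok
CALL shelfsys.jot[p: /sta; c: ju]
RET  created
CALL registry.index[]
RET  [brimust]
CALL registry.pull[k: brimust]
RET  -451
CALL shelfsys.cull[p: /dri]
RET  ok


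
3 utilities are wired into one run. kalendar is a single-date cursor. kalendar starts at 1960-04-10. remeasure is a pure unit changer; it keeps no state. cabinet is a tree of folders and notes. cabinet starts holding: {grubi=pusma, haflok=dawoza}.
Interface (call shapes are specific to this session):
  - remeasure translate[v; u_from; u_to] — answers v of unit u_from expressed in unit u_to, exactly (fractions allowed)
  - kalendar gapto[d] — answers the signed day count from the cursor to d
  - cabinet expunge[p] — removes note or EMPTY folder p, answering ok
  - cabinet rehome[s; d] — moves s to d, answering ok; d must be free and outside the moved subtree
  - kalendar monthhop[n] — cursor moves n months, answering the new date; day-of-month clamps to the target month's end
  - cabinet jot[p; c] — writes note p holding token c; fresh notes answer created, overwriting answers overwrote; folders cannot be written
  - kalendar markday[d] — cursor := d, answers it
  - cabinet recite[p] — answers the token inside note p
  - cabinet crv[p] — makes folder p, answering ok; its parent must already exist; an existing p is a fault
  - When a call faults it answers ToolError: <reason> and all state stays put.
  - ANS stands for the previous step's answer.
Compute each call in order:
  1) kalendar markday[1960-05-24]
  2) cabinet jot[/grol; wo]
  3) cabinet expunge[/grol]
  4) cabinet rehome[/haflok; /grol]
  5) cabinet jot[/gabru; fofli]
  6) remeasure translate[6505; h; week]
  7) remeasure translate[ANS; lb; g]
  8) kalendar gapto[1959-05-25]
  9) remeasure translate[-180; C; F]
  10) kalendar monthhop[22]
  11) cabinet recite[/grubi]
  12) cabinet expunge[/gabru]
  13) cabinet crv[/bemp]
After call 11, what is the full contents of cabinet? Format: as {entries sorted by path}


Answer: {gabru=fofli, grol=dawoza, grubi=pusma}

Derivation:
CALL kalendar markday[d=1960-05-24]
RET  1960-05-24
CALL cabinet jot[p=/grol; c=wo]
RET  created
CALL cabinet expunge[p=/grol]
RET  ok
CALL cabinet rehome[s=/haflok; d=/grol]
RET  ok
CALL cabinet jot[p=/gabru; c=fofli]
RET  created
CALL remeasure translate[v=6505; u_from=h; u_to=week]
RET  6505/168
CALL remeasure translate[v=ANS; u_from=lb; u_to=g]
RET  8430338191/480000
CALL kalendar gapto[d=1959-05-25]
RET  -365
CALL remeasure translate[v=-180; u_from=C; u_to=F]
RET  -292
CALL kalendar monthhop[n=22]
RET  1962-03-24
CALL cabinet recite[p=/grubi]
RET  pusma
CALL cabinet expunge[p=/gabru]
RET  ok
CALL cabinet crv[p=/bemp]
RET  ok


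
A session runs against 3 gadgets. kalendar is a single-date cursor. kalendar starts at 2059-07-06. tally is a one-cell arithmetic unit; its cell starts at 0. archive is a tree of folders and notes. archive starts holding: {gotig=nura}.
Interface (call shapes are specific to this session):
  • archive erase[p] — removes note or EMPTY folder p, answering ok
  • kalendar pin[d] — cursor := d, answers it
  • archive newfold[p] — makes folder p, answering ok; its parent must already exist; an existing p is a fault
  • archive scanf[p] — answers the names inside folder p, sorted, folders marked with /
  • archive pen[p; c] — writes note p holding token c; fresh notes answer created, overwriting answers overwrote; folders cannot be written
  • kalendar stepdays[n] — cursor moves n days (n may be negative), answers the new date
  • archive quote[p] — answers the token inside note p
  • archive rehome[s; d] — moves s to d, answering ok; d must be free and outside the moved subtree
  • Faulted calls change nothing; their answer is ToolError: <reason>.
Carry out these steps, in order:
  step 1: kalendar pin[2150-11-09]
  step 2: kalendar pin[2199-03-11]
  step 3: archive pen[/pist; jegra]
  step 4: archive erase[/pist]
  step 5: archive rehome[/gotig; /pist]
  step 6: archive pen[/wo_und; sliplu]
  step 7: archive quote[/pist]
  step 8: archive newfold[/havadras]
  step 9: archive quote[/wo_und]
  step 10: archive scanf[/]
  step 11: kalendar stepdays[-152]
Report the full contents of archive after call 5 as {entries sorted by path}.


Answer: {pist=nura}

Derivation:
·→ kalendar pin(d→2150-11-09)
·← 2150-11-09
·→ kalendar pin(d→2199-03-11)
·← 2199-03-11
·→ archive pen(p→/pist, c→jegra)
·← created
·→ archive erase(p→/pist)
·← ok
·→ archive rehome(s→/gotig, d→/pist)
·← ok
·→ archive pen(p→/wo_und, c→sliplu)
·← created
·→ archive quote(p→/pist)
·← nura
·→ archive newfold(p→/havadras)
·← ok
·→ archive quote(p→/wo_und)
·← sliplu
·→ archive scanf(p→/)
·← [havadras/, pist, wo_und]
·→ kalendar stepdays(n→-152)
·← 2198-10-10


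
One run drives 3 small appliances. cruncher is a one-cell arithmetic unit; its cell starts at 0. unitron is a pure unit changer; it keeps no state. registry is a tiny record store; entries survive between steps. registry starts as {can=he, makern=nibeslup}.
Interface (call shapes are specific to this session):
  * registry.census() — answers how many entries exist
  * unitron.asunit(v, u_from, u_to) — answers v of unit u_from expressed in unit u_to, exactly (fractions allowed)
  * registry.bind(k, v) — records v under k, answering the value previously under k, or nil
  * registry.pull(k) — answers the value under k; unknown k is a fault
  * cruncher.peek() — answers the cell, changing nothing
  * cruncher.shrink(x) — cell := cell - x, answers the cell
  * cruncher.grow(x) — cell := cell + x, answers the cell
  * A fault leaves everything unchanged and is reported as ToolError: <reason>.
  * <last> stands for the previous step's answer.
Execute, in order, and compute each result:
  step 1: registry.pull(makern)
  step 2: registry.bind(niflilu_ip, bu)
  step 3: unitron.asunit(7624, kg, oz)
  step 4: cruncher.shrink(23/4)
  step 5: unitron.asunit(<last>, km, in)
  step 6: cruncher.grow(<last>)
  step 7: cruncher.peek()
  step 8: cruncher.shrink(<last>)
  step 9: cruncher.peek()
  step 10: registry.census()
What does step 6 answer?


·→ pull(k='makern')
·← nibeslup
·→ bind(k='niflilu_ip', v='bu')
·← nil
·→ asunit(v='7624', u_from='kg', u_to='oz')
·← 12198400000000/45359237
·→ shrink(x='23/4')
·← -23/4
·→ asunit(v='<last>', u_from='km', u_to='in')
·← -28750000/127
·→ grow(x='<last>')
·← -115002921/508
·→ peek()
·← -115002921/508
·→ shrink(x='<last>')
·← 0
·→ peek()
·← 0
·→ census()
·← 3

Answer: -115002921/508


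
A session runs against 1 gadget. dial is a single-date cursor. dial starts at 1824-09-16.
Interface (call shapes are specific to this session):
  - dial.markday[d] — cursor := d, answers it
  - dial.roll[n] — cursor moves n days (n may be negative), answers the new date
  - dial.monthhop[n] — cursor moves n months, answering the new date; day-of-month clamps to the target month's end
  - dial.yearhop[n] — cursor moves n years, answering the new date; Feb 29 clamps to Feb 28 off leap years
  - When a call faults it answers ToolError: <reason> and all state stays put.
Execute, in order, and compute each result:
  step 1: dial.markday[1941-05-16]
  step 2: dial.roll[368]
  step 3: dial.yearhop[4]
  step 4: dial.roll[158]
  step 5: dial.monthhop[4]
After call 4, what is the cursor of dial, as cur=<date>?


-- 1. dial.markday(d: 1941-05-16) : 1941-05-16
-- 2. dial.roll(n: 368) : 1942-05-19
-- 3. dial.yearhop(n: 4) : 1946-05-19
-- 4. dial.roll(n: 158) : 1946-10-24
-- 5. dial.monthhop(n: 4) : 1947-02-24

Answer: cur=1946-10-24


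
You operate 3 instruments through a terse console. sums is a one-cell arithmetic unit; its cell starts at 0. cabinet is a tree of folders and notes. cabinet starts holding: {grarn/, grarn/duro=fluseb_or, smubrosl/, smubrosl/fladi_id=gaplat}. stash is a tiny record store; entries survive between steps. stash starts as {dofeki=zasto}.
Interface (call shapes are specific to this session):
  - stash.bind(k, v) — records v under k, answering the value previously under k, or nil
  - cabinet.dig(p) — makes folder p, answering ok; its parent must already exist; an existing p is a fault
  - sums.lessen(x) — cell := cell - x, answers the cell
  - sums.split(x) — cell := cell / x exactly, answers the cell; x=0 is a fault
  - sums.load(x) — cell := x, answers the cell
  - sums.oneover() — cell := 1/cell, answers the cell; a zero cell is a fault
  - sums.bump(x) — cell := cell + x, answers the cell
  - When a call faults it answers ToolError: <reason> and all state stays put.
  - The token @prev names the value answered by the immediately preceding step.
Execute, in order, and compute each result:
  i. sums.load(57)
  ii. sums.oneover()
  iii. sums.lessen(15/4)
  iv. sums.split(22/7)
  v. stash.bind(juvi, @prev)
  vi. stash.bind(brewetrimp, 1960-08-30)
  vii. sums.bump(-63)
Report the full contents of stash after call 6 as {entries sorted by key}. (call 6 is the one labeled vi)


# 1. sums.load(x='57') ~> 57
# 2. sums.oneover() ~> 1/57
# 3. sums.lessen(x='15/4') ~> -851/228
# 4. sums.split(x='22/7') ~> -5957/5016
# 5. stash.bind(k='juvi', v='@prev') ~> nil
# 6. stash.bind(k='brewetrimp', v='1960-08-30') ~> nil
# 7. sums.bump(x='-63') ~> -321965/5016

Answer: {brewetrimp=1960-08-30, dofeki=zasto, juvi=-5957/5016}


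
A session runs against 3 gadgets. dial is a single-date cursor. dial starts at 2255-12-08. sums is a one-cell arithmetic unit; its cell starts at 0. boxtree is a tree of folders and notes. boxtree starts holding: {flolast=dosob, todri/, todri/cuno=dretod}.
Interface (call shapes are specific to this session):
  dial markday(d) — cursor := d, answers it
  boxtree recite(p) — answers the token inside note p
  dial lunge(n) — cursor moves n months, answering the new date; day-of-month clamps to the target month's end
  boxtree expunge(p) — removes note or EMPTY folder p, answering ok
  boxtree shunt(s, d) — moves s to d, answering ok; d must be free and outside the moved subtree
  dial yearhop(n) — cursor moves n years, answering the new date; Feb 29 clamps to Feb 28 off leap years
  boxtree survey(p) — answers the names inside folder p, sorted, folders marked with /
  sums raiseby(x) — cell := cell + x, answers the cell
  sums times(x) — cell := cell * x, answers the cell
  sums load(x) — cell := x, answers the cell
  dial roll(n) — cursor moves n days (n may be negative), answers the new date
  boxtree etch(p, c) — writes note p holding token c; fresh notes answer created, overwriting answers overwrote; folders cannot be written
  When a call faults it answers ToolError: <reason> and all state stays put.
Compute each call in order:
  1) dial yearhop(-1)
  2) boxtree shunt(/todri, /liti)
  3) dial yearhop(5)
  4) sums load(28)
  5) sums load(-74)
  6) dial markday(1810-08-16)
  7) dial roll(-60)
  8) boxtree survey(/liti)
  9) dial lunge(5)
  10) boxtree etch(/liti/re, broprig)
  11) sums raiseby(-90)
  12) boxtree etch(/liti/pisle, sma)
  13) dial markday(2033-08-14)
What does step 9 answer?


Answer: 1810-11-17

Derivation:
$ dial yearhop n=-1
[out] 2254-12-08
$ boxtree shunt s=/todri d=/liti
[out] ok
$ dial yearhop n=5
[out] 2259-12-08
$ sums load x=28
[out] 28
$ sums load x=-74
[out] -74
$ dial markday d=1810-08-16
[out] 1810-08-16
$ dial roll n=-60
[out] 1810-06-17
$ boxtree survey p=/liti
[out] [cuno]
$ dial lunge n=5
[out] 1810-11-17
$ boxtree etch p=/liti/re c=broprig
[out] created
$ sums raiseby x=-90
[out] -164
$ boxtree etch p=/liti/pisle c=sma
[out] created
$ dial markday d=2033-08-14
[out] 2033-08-14


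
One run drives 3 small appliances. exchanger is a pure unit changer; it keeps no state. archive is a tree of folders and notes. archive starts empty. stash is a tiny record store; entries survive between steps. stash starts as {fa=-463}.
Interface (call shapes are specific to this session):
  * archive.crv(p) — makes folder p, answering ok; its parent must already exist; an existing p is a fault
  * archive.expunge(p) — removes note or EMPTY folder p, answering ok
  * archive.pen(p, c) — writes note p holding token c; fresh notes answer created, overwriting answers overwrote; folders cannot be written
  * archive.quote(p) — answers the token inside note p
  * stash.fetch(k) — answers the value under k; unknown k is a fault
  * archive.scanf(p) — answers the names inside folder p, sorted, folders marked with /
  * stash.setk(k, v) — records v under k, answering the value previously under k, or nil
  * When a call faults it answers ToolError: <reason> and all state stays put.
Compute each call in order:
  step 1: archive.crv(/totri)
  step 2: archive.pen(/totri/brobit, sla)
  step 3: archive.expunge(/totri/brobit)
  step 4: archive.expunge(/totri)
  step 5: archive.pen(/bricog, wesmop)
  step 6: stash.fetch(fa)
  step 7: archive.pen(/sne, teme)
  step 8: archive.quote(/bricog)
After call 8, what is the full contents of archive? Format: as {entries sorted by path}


Invoking crv(p→/totri), giving ok.
Now I run pen(p→/totri/brobit, c→sla): created.
I try expunge(p→/totri/brobit), giving ok.
Now I run expunge(p→/totri), — result: ok.
I call pen(p→/bricog, c→wesmop), and observe created.
I try fetch(k→fa), and get -463.
Now I run pen(p→/sne, c→teme), → created.
Calling quote(p→/bricog), and observe wesmop.

Answer: {bricog=wesmop, sne=teme}


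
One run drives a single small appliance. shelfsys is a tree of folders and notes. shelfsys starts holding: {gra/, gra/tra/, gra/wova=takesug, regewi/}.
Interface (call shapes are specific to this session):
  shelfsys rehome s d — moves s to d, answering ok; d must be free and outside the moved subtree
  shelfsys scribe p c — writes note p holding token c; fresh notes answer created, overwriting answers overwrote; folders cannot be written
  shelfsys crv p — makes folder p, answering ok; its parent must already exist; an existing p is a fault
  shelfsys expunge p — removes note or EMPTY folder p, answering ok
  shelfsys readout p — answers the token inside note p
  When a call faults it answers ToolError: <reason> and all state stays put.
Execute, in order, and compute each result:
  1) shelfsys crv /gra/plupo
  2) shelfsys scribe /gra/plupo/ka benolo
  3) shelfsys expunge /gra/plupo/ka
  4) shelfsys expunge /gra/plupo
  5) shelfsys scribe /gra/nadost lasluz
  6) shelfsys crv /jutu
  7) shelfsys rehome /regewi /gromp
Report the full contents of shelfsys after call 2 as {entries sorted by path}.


! shelfsys crv(p='/gra/plupo') == ok
! shelfsys scribe(p='/gra/plupo/ka', c='benolo') == created
! shelfsys expunge(p='/gra/plupo/ka') == ok
! shelfsys expunge(p='/gra/plupo') == ok
! shelfsys scribe(p='/gra/nadost', c='lasluz') == created
! shelfsys crv(p='/jutu') == ok
! shelfsys rehome(s='/regewi', d='/gromp') == ok

Answer: {gra/, gra/plupo/, gra/plupo/ka=benolo, gra/tra/, gra/wova=takesug, regewi/}


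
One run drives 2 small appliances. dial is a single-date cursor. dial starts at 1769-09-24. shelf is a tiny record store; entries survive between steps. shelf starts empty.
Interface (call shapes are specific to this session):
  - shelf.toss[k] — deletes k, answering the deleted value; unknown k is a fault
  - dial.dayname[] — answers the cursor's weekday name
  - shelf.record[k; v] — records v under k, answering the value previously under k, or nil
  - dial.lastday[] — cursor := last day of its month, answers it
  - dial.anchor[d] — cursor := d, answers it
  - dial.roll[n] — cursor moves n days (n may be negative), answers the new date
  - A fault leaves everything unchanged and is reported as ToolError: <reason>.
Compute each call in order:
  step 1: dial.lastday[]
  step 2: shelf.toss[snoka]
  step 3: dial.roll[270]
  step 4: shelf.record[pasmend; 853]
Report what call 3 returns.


Answer: 1770-06-27

Derivation:
-- 1. dial.lastday() == 1769-09-30
-- 2. shelf.toss(k→snoka) == ToolError: no such key snoka
-- 3. dial.roll(n→270) == 1770-06-27
-- 4. shelf.record(k→pasmend, v→853) == nil


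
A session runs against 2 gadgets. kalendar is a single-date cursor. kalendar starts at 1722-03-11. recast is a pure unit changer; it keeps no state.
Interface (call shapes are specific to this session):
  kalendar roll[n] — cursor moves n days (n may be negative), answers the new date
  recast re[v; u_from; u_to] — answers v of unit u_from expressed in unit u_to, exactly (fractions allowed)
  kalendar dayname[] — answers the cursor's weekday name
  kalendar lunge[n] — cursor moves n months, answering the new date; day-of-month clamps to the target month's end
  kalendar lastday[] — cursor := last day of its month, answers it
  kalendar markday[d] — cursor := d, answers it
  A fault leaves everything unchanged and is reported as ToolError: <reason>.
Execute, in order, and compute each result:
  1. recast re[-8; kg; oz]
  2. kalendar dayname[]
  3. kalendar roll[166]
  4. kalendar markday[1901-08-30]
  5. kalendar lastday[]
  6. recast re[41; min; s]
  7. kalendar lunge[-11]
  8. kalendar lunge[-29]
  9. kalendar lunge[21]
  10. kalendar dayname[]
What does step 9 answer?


CALL recast re[v→-8; u_from→kg; u_to→oz]
RET  -12800000000/45359237
CALL kalendar dayname[]
RET  Wednesday
CALL kalendar roll[n→166]
RET  1722-08-24
CALL kalendar markday[d→1901-08-30]
RET  1901-08-30
CALL kalendar lastday[]
RET  1901-08-31
CALL recast re[v→41; u_from→min; u_to→s]
RET  2460
CALL kalendar lunge[n→-11]
RET  1900-09-30
CALL kalendar lunge[n→-29]
RET  1898-04-30
CALL kalendar lunge[n→21]
RET  1900-01-30
CALL kalendar dayname[]
RET  Tuesday

Answer: 1900-01-30


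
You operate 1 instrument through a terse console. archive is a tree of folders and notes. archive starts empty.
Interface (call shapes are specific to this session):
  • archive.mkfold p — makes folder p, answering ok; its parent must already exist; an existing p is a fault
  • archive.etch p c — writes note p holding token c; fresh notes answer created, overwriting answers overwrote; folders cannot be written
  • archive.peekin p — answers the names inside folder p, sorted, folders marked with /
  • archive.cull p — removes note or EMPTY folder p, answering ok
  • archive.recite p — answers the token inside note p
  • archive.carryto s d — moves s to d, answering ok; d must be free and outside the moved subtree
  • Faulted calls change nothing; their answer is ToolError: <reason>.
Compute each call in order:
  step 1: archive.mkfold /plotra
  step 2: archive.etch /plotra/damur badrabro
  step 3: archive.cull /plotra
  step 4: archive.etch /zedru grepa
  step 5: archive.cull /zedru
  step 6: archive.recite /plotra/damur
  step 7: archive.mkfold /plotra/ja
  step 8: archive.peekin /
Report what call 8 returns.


Answer: [plotra/]

Derivation:
Act: mkfold[p→/plotra]
Obs: ok
Act: etch[p→/plotra/damur; c→badrabro]
Obs: created
Act: cull[p→/plotra]
Obs: ToolError: not empty
Act: etch[p→/zedru; c→grepa]
Obs: created
Act: cull[p→/zedru]
Obs: ok
Act: recite[p→/plotra/damur]
Obs: badrabro
Act: mkfold[p→/plotra/ja]
Obs: ok
Act: peekin[p→/]
Obs: [plotra/]


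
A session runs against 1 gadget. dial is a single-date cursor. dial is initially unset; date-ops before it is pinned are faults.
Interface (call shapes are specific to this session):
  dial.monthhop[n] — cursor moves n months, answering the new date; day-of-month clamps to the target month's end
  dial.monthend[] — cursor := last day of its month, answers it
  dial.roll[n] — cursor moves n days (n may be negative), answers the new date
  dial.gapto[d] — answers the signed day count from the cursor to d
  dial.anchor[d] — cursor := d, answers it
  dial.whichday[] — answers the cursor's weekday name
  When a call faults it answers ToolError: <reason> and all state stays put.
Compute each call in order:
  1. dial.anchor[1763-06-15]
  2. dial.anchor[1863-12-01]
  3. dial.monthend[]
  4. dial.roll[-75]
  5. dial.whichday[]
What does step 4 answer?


-> dial.anchor(d=1763-06-15)
<- 1763-06-15
-> dial.anchor(d=1863-12-01)
<- 1863-12-01
-> dial.monthend()
<- 1863-12-31
-> dial.roll(n=-75)
<- 1863-10-17
-> dial.whichday()
<- Saturday

Answer: 1863-10-17


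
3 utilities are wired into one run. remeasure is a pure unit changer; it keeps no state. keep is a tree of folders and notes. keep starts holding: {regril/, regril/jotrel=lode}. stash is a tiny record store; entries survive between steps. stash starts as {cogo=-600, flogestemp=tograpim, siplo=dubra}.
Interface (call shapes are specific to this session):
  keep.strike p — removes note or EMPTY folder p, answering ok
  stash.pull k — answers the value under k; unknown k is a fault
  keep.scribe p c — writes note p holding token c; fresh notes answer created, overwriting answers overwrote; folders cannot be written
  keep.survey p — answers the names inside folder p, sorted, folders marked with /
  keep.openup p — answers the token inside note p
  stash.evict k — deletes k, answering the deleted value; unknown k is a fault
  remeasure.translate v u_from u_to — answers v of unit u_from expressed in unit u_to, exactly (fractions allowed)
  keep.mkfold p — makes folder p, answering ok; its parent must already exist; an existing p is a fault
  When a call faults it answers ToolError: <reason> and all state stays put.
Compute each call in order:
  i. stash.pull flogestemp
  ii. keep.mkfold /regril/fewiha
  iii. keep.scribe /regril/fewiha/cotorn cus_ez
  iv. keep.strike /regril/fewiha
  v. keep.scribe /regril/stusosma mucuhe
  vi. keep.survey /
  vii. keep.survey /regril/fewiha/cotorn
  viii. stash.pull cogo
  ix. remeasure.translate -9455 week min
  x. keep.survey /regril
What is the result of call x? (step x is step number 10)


Answer: [fewiha/, jotrel, stusosma]

Derivation:
I call pull(k=flogestemp), which returns tograpim.
I try mkfold(p=/regril/fewiha), giving ok.
Using scribe(p=/regril/fewiha/cotorn, c=cus_ez), and see created.
I try strike(p=/regril/fewiha), and get ToolError: not empty.
I use scribe(p=/regril/stusosma, c=mucuhe), giving created.
Calling survey(p=/), and observe [regril/].
Calling survey(p=/regril/fewiha/cotorn), yielding ToolError: not a directory.
Now I run pull(k=cogo): -600.
I run translate(v=-9455, u_from=week, u_to=min), and observe -95306400.
I invoke survey(p=/regril), which returns [fewiha/, jotrel, stusosma].


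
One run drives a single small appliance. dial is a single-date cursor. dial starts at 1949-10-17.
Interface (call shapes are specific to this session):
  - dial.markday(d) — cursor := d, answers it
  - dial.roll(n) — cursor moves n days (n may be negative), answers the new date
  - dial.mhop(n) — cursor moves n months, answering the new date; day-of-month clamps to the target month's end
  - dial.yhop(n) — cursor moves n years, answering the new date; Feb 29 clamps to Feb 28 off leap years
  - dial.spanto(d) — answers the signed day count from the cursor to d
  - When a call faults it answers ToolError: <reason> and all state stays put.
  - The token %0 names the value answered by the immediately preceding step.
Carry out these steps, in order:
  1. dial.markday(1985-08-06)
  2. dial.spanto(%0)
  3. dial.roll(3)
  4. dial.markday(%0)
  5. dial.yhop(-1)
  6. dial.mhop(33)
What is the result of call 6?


> markday d=1985-08-06
[out] 1985-08-06
> spanto d=%0
[out] 0
> roll n=3
[out] 1985-08-09
> markday d=%0
[out] 1985-08-09
> yhop n=-1
[out] 1984-08-09
> mhop n=33
[out] 1987-05-09

Answer: 1987-05-09


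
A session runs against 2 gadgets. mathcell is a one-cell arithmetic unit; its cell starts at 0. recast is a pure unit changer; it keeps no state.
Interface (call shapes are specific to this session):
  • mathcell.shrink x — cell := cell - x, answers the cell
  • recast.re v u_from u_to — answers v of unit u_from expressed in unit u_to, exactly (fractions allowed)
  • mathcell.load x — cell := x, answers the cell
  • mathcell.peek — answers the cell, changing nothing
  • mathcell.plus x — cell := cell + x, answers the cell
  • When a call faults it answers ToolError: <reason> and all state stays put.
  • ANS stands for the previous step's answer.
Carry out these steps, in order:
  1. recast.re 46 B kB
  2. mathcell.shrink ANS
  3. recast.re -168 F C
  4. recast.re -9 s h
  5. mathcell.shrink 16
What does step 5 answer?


Answer: -8023/500

Derivation:
>> re(v='46', u_from='B', u_to='kB')
<< 23/500
>> shrink(x='ANS')
<< -23/500
>> re(v='-168', u_from='F', u_to='C')
<< -1000/9
>> re(v='-9', u_from='s', u_to='h')
<< -1/400
>> shrink(x='16')
<< -8023/500


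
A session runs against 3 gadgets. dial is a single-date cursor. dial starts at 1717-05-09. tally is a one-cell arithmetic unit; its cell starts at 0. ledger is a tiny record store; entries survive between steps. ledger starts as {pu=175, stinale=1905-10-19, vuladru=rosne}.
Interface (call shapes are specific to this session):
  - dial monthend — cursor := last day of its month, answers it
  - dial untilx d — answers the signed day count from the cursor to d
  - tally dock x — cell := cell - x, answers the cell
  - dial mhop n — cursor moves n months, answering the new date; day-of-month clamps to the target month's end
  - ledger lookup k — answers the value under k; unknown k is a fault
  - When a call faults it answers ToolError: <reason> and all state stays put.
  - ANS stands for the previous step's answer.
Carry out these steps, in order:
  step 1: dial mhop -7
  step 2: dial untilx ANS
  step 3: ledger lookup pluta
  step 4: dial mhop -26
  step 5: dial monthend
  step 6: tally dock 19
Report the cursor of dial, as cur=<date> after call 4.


> dial mhop n: -7
:: 1716-10-09
> dial untilx d: ANS
:: 0
> ledger lookup k: pluta
:: ToolError: no such key pluta
> dial mhop n: -26
:: 1714-08-09
> dial monthend
:: 1714-08-31
> tally dock x: 19
:: -19

Answer: cur=1714-08-09


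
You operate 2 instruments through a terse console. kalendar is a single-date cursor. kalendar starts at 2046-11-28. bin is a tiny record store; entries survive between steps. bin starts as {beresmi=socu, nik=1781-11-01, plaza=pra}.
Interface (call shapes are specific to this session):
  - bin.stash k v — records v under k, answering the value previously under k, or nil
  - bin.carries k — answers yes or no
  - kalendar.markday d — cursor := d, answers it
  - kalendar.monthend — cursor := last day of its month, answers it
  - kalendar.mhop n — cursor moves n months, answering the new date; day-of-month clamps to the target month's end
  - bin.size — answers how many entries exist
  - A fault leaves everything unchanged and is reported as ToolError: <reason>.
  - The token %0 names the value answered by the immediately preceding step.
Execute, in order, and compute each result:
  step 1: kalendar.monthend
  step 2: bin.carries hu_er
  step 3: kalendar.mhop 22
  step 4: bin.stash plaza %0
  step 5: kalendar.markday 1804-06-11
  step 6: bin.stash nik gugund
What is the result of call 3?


I run monthend, giving 2046-11-30.
Using carries passing hu_er, and get no.
Using mhop passing 22: 2048-09-30.
Calling stash passing plaza, %0, → pra.
I invoke markday passing 1804-06-11, and see 1804-06-11.
Invoking stash passing nik, gugund, which returns 1781-11-01.

Answer: 2048-09-30


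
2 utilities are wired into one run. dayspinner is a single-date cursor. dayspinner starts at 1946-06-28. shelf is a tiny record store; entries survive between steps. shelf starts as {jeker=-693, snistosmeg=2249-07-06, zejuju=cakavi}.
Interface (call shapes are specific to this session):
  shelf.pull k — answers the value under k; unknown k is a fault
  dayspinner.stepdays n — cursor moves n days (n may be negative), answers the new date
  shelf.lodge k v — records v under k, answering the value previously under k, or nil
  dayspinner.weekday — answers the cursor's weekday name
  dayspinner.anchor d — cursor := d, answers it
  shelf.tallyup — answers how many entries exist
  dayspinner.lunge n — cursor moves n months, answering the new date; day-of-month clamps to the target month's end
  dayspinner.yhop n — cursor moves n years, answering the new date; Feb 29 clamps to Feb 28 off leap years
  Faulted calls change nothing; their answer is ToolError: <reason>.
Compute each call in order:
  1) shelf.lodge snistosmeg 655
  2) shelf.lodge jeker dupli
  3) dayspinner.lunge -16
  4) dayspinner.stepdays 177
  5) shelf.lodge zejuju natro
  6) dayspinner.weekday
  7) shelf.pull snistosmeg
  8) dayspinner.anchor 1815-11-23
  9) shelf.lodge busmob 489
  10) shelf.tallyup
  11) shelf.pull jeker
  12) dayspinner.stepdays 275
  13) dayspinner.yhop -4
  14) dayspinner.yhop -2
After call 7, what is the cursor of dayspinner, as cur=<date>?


Answer: cur=1945-08-24

Derivation:
! shelf.lodge(snistosmeg, 655) => 2249-07-06
! shelf.lodge(jeker, dupli) => -693
! dayspinner.lunge(-16) => 1945-02-28
! dayspinner.stepdays(177) => 1945-08-24
! shelf.lodge(zejuju, natro) => cakavi
! dayspinner.weekday() => Friday
! shelf.pull(snistosmeg) => 655
! dayspinner.anchor(1815-11-23) => 1815-11-23
! shelf.lodge(busmob, 489) => nil
! shelf.tallyup() => 4
! shelf.pull(jeker) => dupli
! dayspinner.stepdays(275) => 1816-08-24
! dayspinner.yhop(-4) => 1812-08-24
! dayspinner.yhop(-2) => 1810-08-24


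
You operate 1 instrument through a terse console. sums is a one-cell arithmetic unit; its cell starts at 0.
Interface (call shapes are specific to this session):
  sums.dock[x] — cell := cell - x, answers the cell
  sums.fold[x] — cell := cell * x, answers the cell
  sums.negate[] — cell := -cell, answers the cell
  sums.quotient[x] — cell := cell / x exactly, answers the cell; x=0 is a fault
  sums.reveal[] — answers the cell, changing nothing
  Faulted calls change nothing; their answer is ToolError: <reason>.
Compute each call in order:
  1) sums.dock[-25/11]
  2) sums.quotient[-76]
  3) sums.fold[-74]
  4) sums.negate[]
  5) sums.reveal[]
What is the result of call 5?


Answer: -925/418

Derivation:
Invoking sums.dock using -25/11, — result: 25/11.
I invoke sums.quotient using -76, and get -25/836.
I invoke sums.fold using -74: 925/418.
I run sums.negate, giving -925/418.
Now I run sums.reveal(), and observe -925/418.


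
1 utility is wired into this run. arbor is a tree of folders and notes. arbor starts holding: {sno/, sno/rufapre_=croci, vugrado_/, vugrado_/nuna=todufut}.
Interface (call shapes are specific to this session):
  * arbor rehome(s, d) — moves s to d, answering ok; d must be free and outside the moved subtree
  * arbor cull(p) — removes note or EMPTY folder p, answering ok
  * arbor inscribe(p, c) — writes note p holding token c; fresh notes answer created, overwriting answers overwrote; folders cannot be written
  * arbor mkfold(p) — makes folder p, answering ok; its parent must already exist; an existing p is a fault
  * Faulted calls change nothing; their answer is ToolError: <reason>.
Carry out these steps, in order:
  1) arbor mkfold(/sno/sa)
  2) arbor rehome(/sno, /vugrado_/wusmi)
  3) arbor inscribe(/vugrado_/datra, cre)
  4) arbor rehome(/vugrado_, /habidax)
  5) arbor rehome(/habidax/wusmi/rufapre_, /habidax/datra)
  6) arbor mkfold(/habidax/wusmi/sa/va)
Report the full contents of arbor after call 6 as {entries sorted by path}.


-- 1. arbor mkfold(/sno/sa) == ok
-- 2. arbor rehome(/sno, /vugrado_/wusmi) == ok
-- 3. arbor inscribe(/vugrado_/datra, cre) == created
-- 4. arbor rehome(/vugrado_, /habidax) == ok
-- 5. arbor rehome(/habidax/wusmi/rufapre_, /habidax/datra) == ToolError: exists
-- 6. arbor mkfold(/habidax/wusmi/sa/va) == ok

Answer: {habidax/, habidax/datra=cre, habidax/nuna=todufut, habidax/wusmi/, habidax/wusmi/rufapre_=croci, habidax/wusmi/sa/, habidax/wusmi/sa/va/}
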